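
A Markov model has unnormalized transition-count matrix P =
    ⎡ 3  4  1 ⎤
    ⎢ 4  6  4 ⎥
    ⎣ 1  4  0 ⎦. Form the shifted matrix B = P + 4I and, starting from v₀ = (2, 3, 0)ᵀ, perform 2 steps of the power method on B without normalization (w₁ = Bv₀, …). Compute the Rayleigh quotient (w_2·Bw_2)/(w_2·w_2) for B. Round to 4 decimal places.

14.2469

B = P + 4I has rows (7, 4, 1); (4, 10, 4); (1, 4, 4)
w1 = Bv₀ = (7·2 + 4·3 + 1·0; 4·2 + 10·3 + 4·0; 1·2 + 4·3 + 4·0) = (26, 38, 14)
w2 = Bw1 = (7·26 + 4·38 + 1·14; 4·26 + 10·38 + 4·14; 1·26 + 4·38 + 4·14) = (348, 540, 234)
Bw2 = (4830, 7728, 3444)
w2·Bw2 = 6659856; w2·w2 = 467460; μ ≈ 6659856/467460 = 14.2469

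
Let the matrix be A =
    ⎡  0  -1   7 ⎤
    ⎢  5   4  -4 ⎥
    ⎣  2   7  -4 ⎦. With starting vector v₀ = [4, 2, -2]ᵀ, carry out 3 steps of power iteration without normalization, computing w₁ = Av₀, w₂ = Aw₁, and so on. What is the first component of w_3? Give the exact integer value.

756

w1 = Av₀ = (-16, 36, 30)
w2 = Aw1 = (174, -56, 100)
w3 = Aw2 = (756, 246, -444)
The requested component of w3 is 756.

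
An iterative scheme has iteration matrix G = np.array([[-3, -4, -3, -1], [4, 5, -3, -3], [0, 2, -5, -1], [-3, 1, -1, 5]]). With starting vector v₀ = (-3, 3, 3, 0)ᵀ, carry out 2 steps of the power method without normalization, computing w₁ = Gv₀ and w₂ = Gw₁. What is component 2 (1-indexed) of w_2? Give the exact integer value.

w1 = Gv₀ = (-12, -6, -9, 9)
w2 = Gw1 = (78, -78, 24, 84)
The requested component of w2 is -78.

-78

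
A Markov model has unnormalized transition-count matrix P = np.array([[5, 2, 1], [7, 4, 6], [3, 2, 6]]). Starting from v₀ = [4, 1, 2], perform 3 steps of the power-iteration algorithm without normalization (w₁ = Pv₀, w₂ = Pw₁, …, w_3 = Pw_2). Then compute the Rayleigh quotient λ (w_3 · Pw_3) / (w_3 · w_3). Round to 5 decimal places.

11.05430

w1 = Pv₀ = (5·4 + 2·1 + 1·2; 7·4 + 4·1 + 6·2; 3·4 + 2·1 + 6·2) = (24, 44, 26)
w2 = Pw1 = (5·24 + 2·44 + 1·26; 7·24 + 4·44 + 6·26; 3·24 + 2·44 + 6·26) = (234, 500, 316)
w3 = Pw2 = (2486, 5534, 3598)
Pw3 = (27096, 61126, 40114)
w3·Pw3 = 2486·27096 + 5534·61126 + 3598·40114 = 549962112; w3·w3 = 2486·2486 + 5534·5534 + 3598·3598 = 49750956
λ ≈ 549962112/49750956 = 11.05430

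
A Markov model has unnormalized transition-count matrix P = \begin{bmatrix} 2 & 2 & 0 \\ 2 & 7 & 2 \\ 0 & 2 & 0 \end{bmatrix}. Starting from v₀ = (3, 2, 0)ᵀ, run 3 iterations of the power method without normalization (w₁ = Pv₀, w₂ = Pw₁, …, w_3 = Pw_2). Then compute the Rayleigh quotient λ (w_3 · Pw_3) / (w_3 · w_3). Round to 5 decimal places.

w1 = Pv₀ = (10, 20, 4)
w2 = Pw1 = (60, 168, 40)
w3 = Pw2 = (456, 1376, 336)
Pw3 = (3664, 11216, 2752)
w3·Pw3 = 456·3664 + 1376·11216 + 336·2752 = 18028672; w3·w3 = 456·456 + 1376·1376 + 336·336 = 2214208
λ ≈ 18028672/2214208 = 8.14227

8.14227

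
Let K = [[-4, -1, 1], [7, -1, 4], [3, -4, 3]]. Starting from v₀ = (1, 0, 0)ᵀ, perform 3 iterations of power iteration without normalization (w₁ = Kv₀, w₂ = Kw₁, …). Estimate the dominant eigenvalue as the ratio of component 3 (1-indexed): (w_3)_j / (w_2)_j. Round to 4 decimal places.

λ ≈ -1.1290

w1 = Kv₀ = ((-4)·1 + (-1)·0 + 1·0; 7·1 + (-1)·0 + 4·0; 3·1 + (-4)·0 + 3·0) = (-4, 7, 3)
w2 = Kw1 = ((-4)·(-4) + (-1)·7 + 1·3; 7·(-4) + (-1)·7 + 4·3; 3·(-4) + (-4)·7 + 3·3) = (12, -23, -31)
w3 = Kw2 = (-56, -17, 35)
Ratio at component: 35 / -31 = -1.1290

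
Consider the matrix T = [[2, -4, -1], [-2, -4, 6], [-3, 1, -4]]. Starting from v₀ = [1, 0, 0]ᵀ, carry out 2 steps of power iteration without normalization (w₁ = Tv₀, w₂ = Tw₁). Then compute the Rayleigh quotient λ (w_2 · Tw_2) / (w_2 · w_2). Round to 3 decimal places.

w1 = Tv₀ = (2·1 + (-4)·0 + (-1)·0; (-2)·1 + (-4)·0 + 6·0; (-3)·1 + 1·0 + (-4)·0) = (2, -2, -3)
w2 = Tw1 = (2·2 + (-4)·(-2) + (-1)·(-3); (-2)·2 + (-4)·(-2) + 6·(-3); (-3)·2 + 1·(-2) + (-4)·(-3)) = (15, -14, 4)
Tw2 = (82, 50, -75)
w2·Tw2 = 15·82 + (-14)·50 + 4·(-75) = 230; w2·w2 = 15·15 + (-14)·(-14) + 4·4 = 437
λ ≈ 230/437 = 0.526

λ ≈ 0.526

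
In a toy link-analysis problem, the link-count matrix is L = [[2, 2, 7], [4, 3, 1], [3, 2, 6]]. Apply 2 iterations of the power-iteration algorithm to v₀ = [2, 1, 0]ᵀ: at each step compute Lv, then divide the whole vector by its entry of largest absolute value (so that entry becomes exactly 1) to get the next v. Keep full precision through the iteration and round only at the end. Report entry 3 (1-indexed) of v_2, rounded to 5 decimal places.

Lv0 = (6.000000, 11.000000, 8.000000); divide by 11.000000 → v1 = (0.545455, 1.000000, 0.727273)
Lv1 = (8.181818, 5.909091, 8.000000); divide by 8.181818 → v2 = (1.000000, 0.722222, 0.977778)
Requested entry of v2: 88/90 = 0.97778

0.97778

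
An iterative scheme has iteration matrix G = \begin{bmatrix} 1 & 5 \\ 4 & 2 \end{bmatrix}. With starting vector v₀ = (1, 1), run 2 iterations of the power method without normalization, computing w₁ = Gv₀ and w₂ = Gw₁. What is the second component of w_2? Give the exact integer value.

36

w1 = Gv₀ = (1·1 + 5·1; 4·1 + 2·1) = (6, 6)
w2 = Gw1 = (1·6 + 5·6; 4·6 + 2·6) = (36, 36)
The requested component of w2 is 36.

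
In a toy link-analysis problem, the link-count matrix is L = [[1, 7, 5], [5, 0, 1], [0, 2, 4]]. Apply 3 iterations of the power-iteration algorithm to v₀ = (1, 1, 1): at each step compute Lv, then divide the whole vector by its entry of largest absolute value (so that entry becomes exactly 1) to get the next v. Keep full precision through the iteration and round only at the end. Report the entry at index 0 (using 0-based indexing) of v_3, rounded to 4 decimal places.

1.0000

Lv0 = (13.00000, 6.00000, 6.00000); divide by 13.00000 → v1 = (1.00000, 0.46154, 0.46154)
Lv1 = (6.53846, 5.46154, 2.76923); divide by 6.53846 → v2 = (1.00000, 0.83529, 0.42353)
Lv2 = (8.96471, 5.42353, 3.36471); divide by 8.96471 → v3 = (1.00000, 0.60499, 0.37533)
Requested entry of v3: 762/762 = 1.0000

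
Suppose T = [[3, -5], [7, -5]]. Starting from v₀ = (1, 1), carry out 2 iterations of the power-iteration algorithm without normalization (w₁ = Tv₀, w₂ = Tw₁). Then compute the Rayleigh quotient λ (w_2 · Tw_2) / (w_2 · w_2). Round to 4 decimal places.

-1.6154

w1 = Tv₀ = (-2, 2)
w2 = Tw1 = (-16, -24)
Tw2 = (72, 8)
w2·Tw2 = (-16)·72 + (-24)·8 = -1344; w2·w2 = (-16)·(-16) + (-24)·(-24) = 832
λ ≈ -1344/832 = -1.6154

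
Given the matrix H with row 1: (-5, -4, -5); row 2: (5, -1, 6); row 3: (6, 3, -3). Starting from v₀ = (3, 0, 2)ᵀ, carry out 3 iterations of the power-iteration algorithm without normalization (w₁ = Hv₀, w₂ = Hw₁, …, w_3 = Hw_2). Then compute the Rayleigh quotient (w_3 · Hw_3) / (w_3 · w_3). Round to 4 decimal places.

w1 = Hv₀ = (-25, 27, 12)
w2 = Hw1 = (-43, -80, -105)
w3 = Hw2 = (1060, -765, -183)
Hw3 = (-1325, 4967, 4614)
w3·Hw3 = 1060·(-1325) + (-765)·4967 + (-183)·4614 = -6048617; w3·w3 = 1060·1060 + (-765)·(-765) + (-183)·(-183) = 1742314
λ ≈ -6048617/1742314 = -3.4716

-3.4716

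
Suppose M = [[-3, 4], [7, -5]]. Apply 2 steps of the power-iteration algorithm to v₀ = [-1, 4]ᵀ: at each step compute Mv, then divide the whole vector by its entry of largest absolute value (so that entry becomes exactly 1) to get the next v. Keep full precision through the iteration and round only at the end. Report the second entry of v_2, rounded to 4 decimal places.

1.0000

Mv0 = (19.00000, -27.00000); divide by -27.00000 → v1 = (-0.70370, 1.00000)
Mv1 = (6.11111, -9.92593); divide by -9.92593 → v2 = (-0.61567, 1.00000)
Requested entry of v2: 268/268 = 1.0000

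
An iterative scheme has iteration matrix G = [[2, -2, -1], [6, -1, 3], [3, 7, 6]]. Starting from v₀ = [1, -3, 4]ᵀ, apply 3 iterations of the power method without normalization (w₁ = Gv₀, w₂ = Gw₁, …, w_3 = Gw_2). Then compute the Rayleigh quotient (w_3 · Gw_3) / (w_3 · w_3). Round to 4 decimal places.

6.9594

w1 = Gv₀ = (4, 21, 6)
w2 = Gw1 = (-40, 21, 195)
w3 = Gw2 = (-317, 324, 1197)
Gw3 = (-2479, 1365, 8499)
w3·Gw3 = (-317)·(-2479) + 324·1365 + 1197·8499 = 11401406; w3·w3 = (-317)·(-317) + 324·324 + 1197·1197 = 1638274
λ ≈ 11401406/1638274 = 6.9594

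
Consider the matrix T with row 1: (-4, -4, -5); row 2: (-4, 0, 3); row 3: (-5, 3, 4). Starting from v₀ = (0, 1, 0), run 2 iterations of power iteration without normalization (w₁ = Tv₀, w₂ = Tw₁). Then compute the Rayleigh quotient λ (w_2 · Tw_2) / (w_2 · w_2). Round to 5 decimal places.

w1 = Tv₀ = (-4, 0, 3)
w2 = Tw1 = (1, 25, 32)
Tw2 = (-264, 92, 198)
w2·Tw2 = 1·(-264) + 25·92 + 32·198 = 8372; w2·w2 = 1·1 + 25·25 + 32·32 = 1650
λ ≈ 8372/1650 = 5.07394

5.07394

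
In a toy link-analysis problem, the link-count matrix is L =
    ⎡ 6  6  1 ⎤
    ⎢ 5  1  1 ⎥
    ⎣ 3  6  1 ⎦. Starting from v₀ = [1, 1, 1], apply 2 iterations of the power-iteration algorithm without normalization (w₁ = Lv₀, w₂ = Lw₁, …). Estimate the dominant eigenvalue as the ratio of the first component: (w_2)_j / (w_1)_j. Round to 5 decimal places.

w1 = Lv₀ = (6·1 + 6·1 + 1·1; 5·1 + 1·1 + 1·1; 3·1 + 6·1 + 1·1) = (13, 7, 10)
w2 = Lw1 = (6·13 + 6·7 + 1·10; 5·13 + 1·7 + 1·10; 3·13 + 6·7 + 1·10) = (130, 82, 91)
Ratio at component: 130 / 13 = 10.00000

λ ≈ 10.00000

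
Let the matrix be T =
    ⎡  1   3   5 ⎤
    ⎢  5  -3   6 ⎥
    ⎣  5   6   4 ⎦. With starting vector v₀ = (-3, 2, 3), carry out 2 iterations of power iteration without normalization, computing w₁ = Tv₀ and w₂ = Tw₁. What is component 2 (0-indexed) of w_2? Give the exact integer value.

108

w1 = Tv₀ = (1·(-3) + 3·2 + 5·3; 5·(-3) + (-3)·2 + 6·3; 5·(-3) + 6·2 + 4·3) = (18, -3, 9)
w2 = Tw1 = (1·18 + 3·(-3) + 5·9; 5·18 + (-3)·(-3) + 6·9; 5·18 + 6·(-3) + 4·9) = (54, 153, 108)
The requested component of w2 is 108.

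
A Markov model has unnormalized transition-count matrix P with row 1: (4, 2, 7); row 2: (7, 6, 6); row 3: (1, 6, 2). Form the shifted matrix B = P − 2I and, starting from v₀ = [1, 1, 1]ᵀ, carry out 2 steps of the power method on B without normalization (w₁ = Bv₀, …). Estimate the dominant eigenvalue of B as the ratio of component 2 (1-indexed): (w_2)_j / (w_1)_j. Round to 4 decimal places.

B = P − 2I has rows (2, 2, 7); (7, 4, 6); (1, 6, 0)
w1 = Bv₀ = (11, 17, 7)
w2 = Bw1 = (105, 187, 113)
Ratio: 187/17 = 11.0000

μ ≈ 11.0000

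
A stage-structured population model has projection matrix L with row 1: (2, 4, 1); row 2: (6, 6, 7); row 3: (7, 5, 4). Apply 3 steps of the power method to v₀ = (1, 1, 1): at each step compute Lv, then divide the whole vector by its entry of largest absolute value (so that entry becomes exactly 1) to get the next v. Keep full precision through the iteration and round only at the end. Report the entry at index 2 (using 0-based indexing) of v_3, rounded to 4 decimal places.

0.7876

Lv0 = (7.00000, 19.00000, 16.00000); divide by 19.00000 → v1 = (0.36842, 1.00000, 0.84211)
Lv1 = (5.57895, 14.10526, 10.94737); divide by 14.10526 → v2 = (0.39552, 1.00000, 0.77612)
Lv2 = (5.56716, 13.80597, 10.87313); divide by 13.80597 → v3 = (0.40324, 1.00000, 0.78757)
Requested entry of v3: 2914/3700 = 0.7876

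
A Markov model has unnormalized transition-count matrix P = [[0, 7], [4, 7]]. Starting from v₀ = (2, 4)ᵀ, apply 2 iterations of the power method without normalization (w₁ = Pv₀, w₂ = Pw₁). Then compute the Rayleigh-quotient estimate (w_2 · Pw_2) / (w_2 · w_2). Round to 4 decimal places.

w1 = Pv₀ = (28, 36)
w2 = Pw1 = (252, 364)
Pw2 = (2548, 3556)
w2·Pw2 = 252·2548 + 364·3556 = 1936480; w2·w2 = 252·252 + 364·364 = 196000
λ ≈ 1936480/196000 = 9.8800

λ ≈ 9.8800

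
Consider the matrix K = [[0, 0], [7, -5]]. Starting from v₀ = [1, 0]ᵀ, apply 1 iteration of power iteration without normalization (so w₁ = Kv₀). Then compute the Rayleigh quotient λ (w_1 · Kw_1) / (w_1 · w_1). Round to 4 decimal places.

w1 = Kv₀ = (0·1 + 0·0; 7·1 + (-5)·0) = (0, 7)
Kw1 = (0, -35)
w1·Kw1 = 0·0 + 7·(-35) = -245; w1·w1 = 0·0 + 7·7 = 49
λ ≈ -245/49 = -5.0000

λ ≈ -5.0000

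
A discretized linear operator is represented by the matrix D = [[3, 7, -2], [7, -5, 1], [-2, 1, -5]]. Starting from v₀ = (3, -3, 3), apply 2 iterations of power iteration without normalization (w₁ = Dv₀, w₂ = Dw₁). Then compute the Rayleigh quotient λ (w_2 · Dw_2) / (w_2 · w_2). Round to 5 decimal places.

λ ≈ -9.65145

w1 = Dv₀ = (3·3 + 7·(-3) + (-2)·3; 7·3 + (-5)·(-3) + 1·3; (-2)·3 + 1·(-3) + (-5)·3) = (-18, 39, -24)
w2 = Dw1 = (3·(-18) + 7·39 + (-2)·(-24); 7·(-18) + (-5)·39 + 1·(-24); (-2)·(-18) + 1·39 + (-5)·(-24)) = (267, -345, 195)
Dw2 = (-2004, 3789, -1854)
w2·Dw2 = 267·(-2004) + (-345)·3789 + 195·(-1854) = -2203803; w2·w2 = 267·267 + (-345)·(-345) + 195·195 = 228339
λ ≈ -2203803/228339 = -9.65145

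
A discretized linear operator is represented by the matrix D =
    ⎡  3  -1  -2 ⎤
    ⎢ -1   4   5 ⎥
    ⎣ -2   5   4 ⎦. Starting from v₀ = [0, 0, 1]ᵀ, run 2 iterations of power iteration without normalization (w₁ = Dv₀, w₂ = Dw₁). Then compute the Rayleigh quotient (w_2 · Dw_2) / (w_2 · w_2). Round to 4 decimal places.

w1 = Dv₀ = (3·0 + (-1)·0 + (-2)·1; (-1)·0 + 4·0 + 5·1; (-2)·0 + 5·0 + 4·1) = (-2, 5, 4)
w2 = Dw1 = (3·(-2) + (-1)·5 + (-2)·4; (-1)·(-2) + 4·5 + 5·4; (-2)·(-2) + 5·5 + 4·4) = (-19, 42, 45)
Dw2 = (-189, 412, 428)
w2·Dw2 = (-19)·(-189) + 42·412 + 45·428 = 40155; w2·w2 = (-19)·(-19) + 42·42 + 45·45 = 4150
λ ≈ 40155/4150 = 9.6759

λ ≈ 9.6759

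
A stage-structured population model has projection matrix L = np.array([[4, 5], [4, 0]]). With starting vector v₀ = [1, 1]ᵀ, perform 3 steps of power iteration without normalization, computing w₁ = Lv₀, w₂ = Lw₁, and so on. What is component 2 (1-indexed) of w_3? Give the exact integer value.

w1 = Lv₀ = (9, 4)
w2 = Lw1 = (56, 36)
w3 = Lw2 = (404, 224)
The requested component of w3 is 224.

224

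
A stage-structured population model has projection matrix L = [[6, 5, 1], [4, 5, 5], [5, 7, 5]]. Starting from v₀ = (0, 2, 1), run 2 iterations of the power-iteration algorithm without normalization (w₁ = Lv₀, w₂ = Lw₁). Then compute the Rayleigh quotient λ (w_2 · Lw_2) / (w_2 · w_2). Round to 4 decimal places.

w1 = Lv₀ = (6·0 + 5·2 + 1·1; 4·0 + 5·2 + 5·1; 5·0 + 7·2 + 5·1) = (11, 15, 19)
w2 = Lw1 = (6·11 + 5·15 + 1·19; 4·11 + 5·15 + 5·19; 5·11 + 7·15 + 5·19) = (160, 214, 255)
Lw2 = (2285, 2985, 3573)
w2·Lw2 = 160·2285 + 214·2985 + 255·3573 = 1915505; w2·w2 = 160·160 + 214·214 + 255·255 = 136421
λ ≈ 1915505/136421 = 14.0411

14.0411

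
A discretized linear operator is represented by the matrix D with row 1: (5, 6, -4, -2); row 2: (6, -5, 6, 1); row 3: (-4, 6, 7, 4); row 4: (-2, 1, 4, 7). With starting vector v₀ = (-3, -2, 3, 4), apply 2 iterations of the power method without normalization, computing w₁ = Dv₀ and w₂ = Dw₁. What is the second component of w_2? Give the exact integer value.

w1 = Dv₀ = (5·(-3) + 6·(-2) + (-4)·3 + (-2)·4; 6·(-3) + (-5)·(-2) + 6·3 + 1·4; (-4)·(-3) + 6·(-2) + 7·3 + 4·4; (-2)·(-3) + 1·(-2) + 4·3 + 7·4) = (-47, 14, 37, 44)
w2 = Dw1 = (5·(-47) + 6·14 + (-4)·37 + (-2)·44; 6·(-47) + (-5)·14 + 6·37 + 1·44; (-4)·(-47) + 6·14 + 7·37 + 4·44; (-2)·(-47) + 1·14 + 4·37 + 7·44) = (-387, -86, 707, 564)
The requested component of w2 is -86.

-86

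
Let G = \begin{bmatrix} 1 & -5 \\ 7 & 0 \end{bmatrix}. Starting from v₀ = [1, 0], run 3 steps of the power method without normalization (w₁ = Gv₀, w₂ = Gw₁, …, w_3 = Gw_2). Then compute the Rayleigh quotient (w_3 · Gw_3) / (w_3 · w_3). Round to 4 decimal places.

w1 = Gv₀ = (1, 7)
w2 = Gw1 = (-34, 7)
w3 = Gw2 = (-69, -238)
Gw3 = (1121, -483)
w3·Gw3 = (-69)·1121 + (-238)·(-483) = 37605; w3·w3 = (-69)·(-69) + (-238)·(-238) = 61405
λ ≈ 37605/61405 = 0.6124

0.6124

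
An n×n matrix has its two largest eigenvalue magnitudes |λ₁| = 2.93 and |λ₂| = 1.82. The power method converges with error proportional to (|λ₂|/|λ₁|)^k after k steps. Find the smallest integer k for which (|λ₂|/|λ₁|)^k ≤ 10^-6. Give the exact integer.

|λ₂/λ₁| = 1.82/2.93 = 0.62116
Need k ≥ ln(10^-6) / ln(0.62116) = -13.8155 / -0.4762 ≈ 29.014
Smallest integer k satisfying the bound: 30

30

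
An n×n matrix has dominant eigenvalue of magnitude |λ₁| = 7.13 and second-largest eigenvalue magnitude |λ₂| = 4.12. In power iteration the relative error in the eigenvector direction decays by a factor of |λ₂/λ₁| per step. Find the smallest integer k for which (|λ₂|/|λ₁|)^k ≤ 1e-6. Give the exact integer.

26

|λ₂/λ₁| = 4.12/7.13 = 0.57784
Need k ≥ ln(1e-6) / ln(0.57784) = -13.8155 / -0.5485 ≈ 25.190
Smallest integer k satisfying the bound: 26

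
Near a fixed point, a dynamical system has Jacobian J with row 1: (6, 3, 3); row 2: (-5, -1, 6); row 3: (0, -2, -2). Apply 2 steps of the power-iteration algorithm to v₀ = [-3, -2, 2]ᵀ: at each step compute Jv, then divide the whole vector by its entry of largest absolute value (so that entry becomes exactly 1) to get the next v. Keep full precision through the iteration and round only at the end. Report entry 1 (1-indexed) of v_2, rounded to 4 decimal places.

-0.3443

Jv0 = (-18.00000, 29.00000, 0.00000); divide by 29.00000 → v1 = (-0.62069, 1.00000, 0.00000)
Jv1 = (-0.72414, 2.10345, -2.00000); divide by 2.10345 → v2 = (-0.34426, 1.00000, -0.95082)
Requested entry of v2: -21/61 = -0.3443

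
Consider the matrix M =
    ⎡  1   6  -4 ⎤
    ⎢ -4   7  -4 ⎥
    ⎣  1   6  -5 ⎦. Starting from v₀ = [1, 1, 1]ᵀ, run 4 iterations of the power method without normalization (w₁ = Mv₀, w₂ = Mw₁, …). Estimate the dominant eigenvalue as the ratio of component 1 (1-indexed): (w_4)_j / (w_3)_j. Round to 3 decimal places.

w1 = Mv₀ = (1·1 + 6·1 + (-4)·1; (-4)·1 + 7·1 + (-4)·1; 1·1 + 6·1 + (-5)·1) = (3, -1, 2)
w2 = Mw1 = (1·3 + 6·(-1) + (-4)·2; (-4)·3 + 7·(-1) + (-4)·2; 1·3 + 6·(-1) + (-5)·2) = (-11, -27, -13)
w3 = Mw2 = (-121, -93, -108)
w4 = Mw3 = (-247, 265, -139)
Ratio at component: -247 / -121 = 2.041

2.041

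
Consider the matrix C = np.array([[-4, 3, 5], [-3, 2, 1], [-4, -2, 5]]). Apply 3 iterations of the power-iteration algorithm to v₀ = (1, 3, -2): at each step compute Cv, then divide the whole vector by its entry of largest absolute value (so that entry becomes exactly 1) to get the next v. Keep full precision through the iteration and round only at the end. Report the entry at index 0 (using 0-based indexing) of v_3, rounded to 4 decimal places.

Cv0 = (-5.00000, 1.00000, -20.00000); divide by -20.00000 → v1 = (0.25000, -0.05000, 1.00000)
Cv1 = (3.85000, 0.15000, 4.10000); divide by 4.10000 → v2 = (0.93902, 0.03659, 1.00000)
Cv2 = (1.35366, -1.74390, 1.17073); divide by -1.74390 → v3 = (-0.77622, 1.00000, -0.67133)
Requested entry of v3: -111/143 = -0.7762

-0.7762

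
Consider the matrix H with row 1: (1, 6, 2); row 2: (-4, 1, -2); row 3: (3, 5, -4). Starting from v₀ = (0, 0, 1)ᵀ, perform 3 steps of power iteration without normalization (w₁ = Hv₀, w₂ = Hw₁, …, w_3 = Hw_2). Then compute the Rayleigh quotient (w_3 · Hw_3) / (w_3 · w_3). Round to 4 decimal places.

w1 = Hv₀ = (1·0 + 6·0 + 2·1; (-4)·0 + 1·0 + (-2)·1; 3·0 + 5·0 + (-4)·1) = (2, -2, -4)
w2 = Hw1 = (1·2 + 6·(-2) + 2·(-4); (-4)·2 + 1·(-2) + (-2)·(-4); 3·2 + 5·(-2) + (-4)·(-4)) = (-18, -2, 12)
w3 = Hw2 = (-6, 46, -112)
Hw3 = (46, 294, 660)
w3·Hw3 = (-6)·46 + 46·294 + (-112)·660 = -60672; w3·w3 = (-6)·(-6) + 46·46 + (-112)·(-112) = 14696
λ ≈ -60672/14696 = -4.1285

-4.1285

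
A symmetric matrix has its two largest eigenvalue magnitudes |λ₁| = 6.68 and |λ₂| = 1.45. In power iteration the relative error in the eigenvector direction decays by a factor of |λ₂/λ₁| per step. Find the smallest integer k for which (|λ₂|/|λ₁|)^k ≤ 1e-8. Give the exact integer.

13

|λ₂/λ₁| = 1.45/6.68 = 0.21707
Need k ≥ ln(1e-8) / ln(0.21707) = -18.4207 / -1.5276 ≈ 12.059
Smallest integer k satisfying the bound: 13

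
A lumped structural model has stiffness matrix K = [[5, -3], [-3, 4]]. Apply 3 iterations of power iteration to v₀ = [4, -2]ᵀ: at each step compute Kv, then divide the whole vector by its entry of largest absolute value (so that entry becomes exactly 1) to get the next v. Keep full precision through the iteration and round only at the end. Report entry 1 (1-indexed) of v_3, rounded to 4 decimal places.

Kv0 = (26.00000, -20.00000); divide by 26.00000 → v1 = (1.00000, -0.76923)
Kv1 = (7.30769, -6.07692); divide by 7.30769 → v2 = (1.00000, -0.83158)
Kv2 = (7.49474, -6.32632); divide by 7.49474 → v3 = (1.00000, -0.84410)
Requested entry of v3: 1424/1424 = 1.0000

1.0000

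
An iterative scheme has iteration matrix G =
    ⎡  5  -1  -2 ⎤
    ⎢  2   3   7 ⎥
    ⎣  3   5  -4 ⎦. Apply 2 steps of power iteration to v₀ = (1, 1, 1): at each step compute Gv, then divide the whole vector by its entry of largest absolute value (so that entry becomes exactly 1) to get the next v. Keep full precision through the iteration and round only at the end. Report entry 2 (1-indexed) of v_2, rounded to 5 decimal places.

1.00000

Gv0 = (2.000000, 12.000000, 4.000000); divide by 12.000000 → v1 = (0.166667, 1.000000, 0.333333)
Gv1 = (-0.833333, 5.666667, 4.166667); divide by 5.666667 → v2 = (-0.147059, 1.000000, 0.735294)
Requested entry of v2: 68/68 = 1.00000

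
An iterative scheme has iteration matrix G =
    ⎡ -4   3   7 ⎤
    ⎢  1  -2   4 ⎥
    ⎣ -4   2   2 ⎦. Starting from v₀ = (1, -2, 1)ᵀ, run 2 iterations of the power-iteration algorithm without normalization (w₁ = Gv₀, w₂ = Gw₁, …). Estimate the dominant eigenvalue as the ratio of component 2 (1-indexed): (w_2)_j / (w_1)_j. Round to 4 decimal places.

w1 = Gv₀ = ((-4)·1 + 3·(-2) + 7·1; 1·1 + (-2)·(-2) + 4·1; (-4)·1 + 2·(-2) + 2·1) = (-3, 9, -6)
w2 = Gw1 = ((-4)·(-3) + 3·9 + 7·(-6); 1·(-3) + (-2)·9 + 4·(-6); (-4)·(-3) + 2·9 + 2·(-6)) = (-3, -45, 18)
Ratio at component: -45 / 9 = -5.0000

-5.0000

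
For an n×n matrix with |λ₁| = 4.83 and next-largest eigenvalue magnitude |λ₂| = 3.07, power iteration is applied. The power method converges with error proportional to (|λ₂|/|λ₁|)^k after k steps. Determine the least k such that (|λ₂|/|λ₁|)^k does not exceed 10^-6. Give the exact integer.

|λ₂/λ₁| = 3.07/4.83 = 0.63561
Need k ≥ ln(10^-6) / ln(0.63561) = -13.8155 / -0.4532 ≈ 30.486
Smallest integer k satisfying the bound: 31

31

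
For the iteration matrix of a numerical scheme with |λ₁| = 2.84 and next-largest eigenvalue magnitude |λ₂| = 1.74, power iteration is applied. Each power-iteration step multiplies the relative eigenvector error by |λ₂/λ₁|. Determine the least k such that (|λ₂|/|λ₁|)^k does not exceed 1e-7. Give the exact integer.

33

|λ₂/λ₁| = 1.74/2.84 = 0.61268
Need k ≥ ln(1e-7) / ln(0.61268) = -16.1181 / -0.4899 ≈ 32.900
Smallest integer k satisfying the bound: 33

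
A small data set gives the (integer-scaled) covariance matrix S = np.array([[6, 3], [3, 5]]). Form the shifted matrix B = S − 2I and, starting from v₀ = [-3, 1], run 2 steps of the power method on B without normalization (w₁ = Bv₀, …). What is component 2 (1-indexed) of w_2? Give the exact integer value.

B = S − 2I has rows (4, 3); (3, 3)
w1 = Bv₀ = (4·(-3) + 3·1; 3·(-3) + 3·1) = (-9, -6)
w2 = Bw1 = (4·(-9) + 3·(-6); 3·(-9) + 3·(-6)) = (-54, -45)
Requested component of w2: -45

-45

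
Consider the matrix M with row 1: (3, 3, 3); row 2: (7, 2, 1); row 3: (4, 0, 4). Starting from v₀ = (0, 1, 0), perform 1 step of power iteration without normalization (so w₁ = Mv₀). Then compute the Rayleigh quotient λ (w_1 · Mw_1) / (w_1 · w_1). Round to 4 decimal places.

w1 = Mv₀ = (3, 2, 0)
Mw1 = (15, 25, 12)
w1·Mw1 = 3·15 + 2·25 + 0·12 = 95; w1·w1 = 3·3 + 2·2 + 0·0 = 13
λ ≈ 95/13 = 7.3077

λ ≈ 7.3077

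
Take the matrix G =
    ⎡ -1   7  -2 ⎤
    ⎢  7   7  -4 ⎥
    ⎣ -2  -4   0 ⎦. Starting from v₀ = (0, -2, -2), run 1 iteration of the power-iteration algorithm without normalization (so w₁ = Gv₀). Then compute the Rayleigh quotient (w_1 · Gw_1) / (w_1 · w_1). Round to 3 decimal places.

λ ≈ 8.480

w1 = Gv₀ = ((-1)·0 + 7·(-2) + (-2)·(-2); 7·0 + 7·(-2) + (-4)·(-2); (-2)·0 + (-4)·(-2) + 0·(-2)) = (-10, -6, 8)
Gw1 = (-48, -144, 44)
w1·Gw1 = (-10)·(-48) + (-6)·(-144) + 8·44 = 1696; w1·w1 = (-10)·(-10) + (-6)·(-6) + 8·8 = 200
λ ≈ 1696/200 = 8.480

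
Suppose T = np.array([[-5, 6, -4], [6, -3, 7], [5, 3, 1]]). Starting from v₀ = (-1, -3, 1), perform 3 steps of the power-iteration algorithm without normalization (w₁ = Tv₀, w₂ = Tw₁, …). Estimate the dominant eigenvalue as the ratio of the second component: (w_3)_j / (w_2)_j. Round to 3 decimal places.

w1 = Tv₀ = (-17, 10, -13)
w2 = Tw1 = (197, -223, -68)
w3 = Tw2 = (-2051, 1375, 248)
Ratio at component: 1375 / -223 = -6.166

-6.166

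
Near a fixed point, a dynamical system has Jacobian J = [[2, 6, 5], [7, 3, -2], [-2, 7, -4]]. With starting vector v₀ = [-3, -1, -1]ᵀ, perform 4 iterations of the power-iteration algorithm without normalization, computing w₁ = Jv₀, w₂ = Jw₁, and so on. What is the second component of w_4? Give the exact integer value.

w1 = Jv₀ = (2·(-3) + 6·(-1) + 5·(-1); 7·(-3) + 3·(-1) + (-2)·(-1); (-2)·(-3) + 7·(-1) + (-4)·(-1)) = (-17, -22, 3)
w2 = Jw1 = (2·(-17) + 6·(-22) + 5·3; 7·(-17) + 3·(-22) + (-2)·3; (-2)·(-17) + 7·(-22) + (-4)·3) = (-151, -191, -132)
w3 = Jw2 = (-2108, -1366, -507)
w4 = Jw3 = (-14947, -17840, -3318)
The requested component of w4 is -17840.

-17840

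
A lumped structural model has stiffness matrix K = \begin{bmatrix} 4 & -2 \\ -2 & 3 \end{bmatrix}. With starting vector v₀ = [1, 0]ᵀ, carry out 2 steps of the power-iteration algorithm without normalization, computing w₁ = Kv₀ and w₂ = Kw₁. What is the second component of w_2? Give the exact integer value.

-14

w1 = Kv₀ = (4·1 + (-2)·0; (-2)·1 + 3·0) = (4, -2)
w2 = Kw1 = (4·4 + (-2)·(-2); (-2)·4 + 3·(-2)) = (20, -14)
The requested component of w2 is -14.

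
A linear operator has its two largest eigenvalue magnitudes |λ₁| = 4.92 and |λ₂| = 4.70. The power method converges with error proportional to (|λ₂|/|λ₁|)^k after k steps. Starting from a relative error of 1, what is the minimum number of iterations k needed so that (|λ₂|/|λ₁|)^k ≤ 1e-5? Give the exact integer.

252

|λ₂/λ₁| = 4.70/4.92 = 0.95528
Need k ≥ ln(1e-5) / ln(0.95528) = -11.5129 / -0.0457 ≈ 251.671
Smallest integer k satisfying the bound: 252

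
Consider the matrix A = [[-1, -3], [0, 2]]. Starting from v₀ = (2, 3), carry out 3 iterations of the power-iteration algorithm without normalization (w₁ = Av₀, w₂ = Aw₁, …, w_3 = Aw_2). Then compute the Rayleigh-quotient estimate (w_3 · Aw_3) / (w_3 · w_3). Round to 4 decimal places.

λ ≈ 1.6930

w1 = Av₀ = ((-1)·2 + (-3)·3; 0·2 + 2·3) = (-11, 6)
w2 = Aw1 = ((-1)·(-11) + (-3)·6; 0·(-11) + 2·6) = (-7, 12)
w3 = Aw2 = (-29, 24)
Aw3 = (-43, 48)
w3·Aw3 = (-29)·(-43) + 24·48 = 2399; w3·w3 = (-29)·(-29) + 24·24 = 1417
λ ≈ 2399/1417 = 1.6930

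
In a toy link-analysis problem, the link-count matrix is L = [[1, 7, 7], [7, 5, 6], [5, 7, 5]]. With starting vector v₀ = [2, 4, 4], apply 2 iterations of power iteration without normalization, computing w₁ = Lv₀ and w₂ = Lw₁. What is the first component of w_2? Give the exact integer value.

870

w1 = Lv₀ = (1·2 + 7·4 + 7·4; 7·2 + 5·4 + 6·4; 5·2 + 7·4 + 5·4) = (58, 58, 58)
w2 = Lw1 = (1·58 + 7·58 + 7·58; 7·58 + 5·58 + 6·58; 5·58 + 7·58 + 5·58) = (870, 1044, 986)
The requested component of w2 is 870.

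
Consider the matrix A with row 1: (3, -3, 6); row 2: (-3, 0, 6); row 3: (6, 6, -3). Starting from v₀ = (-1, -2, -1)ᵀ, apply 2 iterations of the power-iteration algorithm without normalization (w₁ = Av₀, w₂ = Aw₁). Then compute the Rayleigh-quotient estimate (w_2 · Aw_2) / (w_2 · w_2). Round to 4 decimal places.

w1 = Av₀ = (-3, -3, -15)
w2 = Aw1 = (-90, -81, 9)
Aw2 = (27, 324, -1053)
w2·Aw2 = (-90)·27 + (-81)·324 + 9·(-1053) = -38151; w2·w2 = (-90)·(-90) + (-81)·(-81) + 9·9 = 14742
λ ≈ -38151/14742 = -2.5879

-2.5879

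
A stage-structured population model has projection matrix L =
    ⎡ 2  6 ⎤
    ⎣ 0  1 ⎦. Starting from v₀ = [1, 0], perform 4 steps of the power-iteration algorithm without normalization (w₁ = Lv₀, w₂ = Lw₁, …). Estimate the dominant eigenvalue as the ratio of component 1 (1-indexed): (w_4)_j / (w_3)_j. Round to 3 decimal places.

λ ≈ 2.000

w1 = Lv₀ = (2·1 + 6·0; 0·1 + 1·0) = (2, 0)
w2 = Lw1 = (2·2 + 6·0; 0·2 + 1·0) = (4, 0)
w3 = Lw2 = (8, 0)
w4 = Lw3 = (16, 0)
Ratio at component: 16 / 8 = 2.000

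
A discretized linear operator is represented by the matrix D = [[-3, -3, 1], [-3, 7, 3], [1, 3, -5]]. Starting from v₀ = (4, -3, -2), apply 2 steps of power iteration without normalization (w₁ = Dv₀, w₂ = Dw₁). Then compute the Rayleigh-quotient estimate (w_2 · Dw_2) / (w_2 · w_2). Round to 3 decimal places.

6.264

w1 = Dv₀ = (-5, -39, 5)
w2 = Dw1 = (137, -243, -147)
Dw2 = (171, -2553, 143)
w2·Dw2 = 137·171 + (-243)·(-2553) + (-147)·143 = 622785; w2·w2 = 137·137 + (-243)·(-243) + (-147)·(-147) = 99427
λ ≈ 622785/99427 = 6.264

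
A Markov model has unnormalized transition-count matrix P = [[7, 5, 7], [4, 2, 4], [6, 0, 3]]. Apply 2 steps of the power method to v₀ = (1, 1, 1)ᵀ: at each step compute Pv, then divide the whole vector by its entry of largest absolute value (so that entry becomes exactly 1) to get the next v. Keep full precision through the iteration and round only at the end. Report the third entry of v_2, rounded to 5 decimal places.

0.57317

Pv0 = (19.000000, 10.000000, 9.000000); divide by 19.000000 → v1 = (1.000000, 0.526316, 0.473684)
Pv1 = (12.947368, 6.947368, 7.421053); divide by 12.947368 → v2 = (1.000000, 0.536585, 0.573171)
Requested entry of v2: 141/246 = 0.57317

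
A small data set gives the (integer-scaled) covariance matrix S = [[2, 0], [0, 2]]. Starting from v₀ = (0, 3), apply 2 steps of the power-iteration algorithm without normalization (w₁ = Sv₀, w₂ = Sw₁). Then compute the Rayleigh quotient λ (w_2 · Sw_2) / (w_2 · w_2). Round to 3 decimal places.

w1 = Sv₀ = (2·0 + 0·3; 0·0 + 2·3) = (0, 6)
w2 = Sw1 = (2·0 + 0·6; 0·0 + 2·6) = (0, 12)
Sw2 = (0, 24)
w2·Sw2 = 0·0 + 12·24 = 288; w2·w2 = 0·0 + 12·12 = 144
λ ≈ 288/144 = 2.000

2.000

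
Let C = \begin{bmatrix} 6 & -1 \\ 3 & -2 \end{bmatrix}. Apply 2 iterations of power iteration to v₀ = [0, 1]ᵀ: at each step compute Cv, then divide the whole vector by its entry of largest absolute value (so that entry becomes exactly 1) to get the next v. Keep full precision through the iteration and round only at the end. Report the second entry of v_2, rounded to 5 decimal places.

-0.25000

Cv0 = (-1.000000, -2.000000); divide by -2.000000 → v1 = (0.500000, 1.000000)
Cv1 = (2.000000, -0.500000); divide by 2.000000 → v2 = (1.000000, -0.250000)
Requested entry of v2: 1/-4 = -0.25000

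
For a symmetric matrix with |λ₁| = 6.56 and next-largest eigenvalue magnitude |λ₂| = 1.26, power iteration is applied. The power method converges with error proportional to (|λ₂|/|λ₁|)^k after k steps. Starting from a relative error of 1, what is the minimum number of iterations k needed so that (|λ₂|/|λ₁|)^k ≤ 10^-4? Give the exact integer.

6

|λ₂/λ₁| = 1.26/6.56 = 0.19207
Need k ≥ ln(10^-4) / ln(0.19207) = -9.2103 / -1.6499 ≈ 5.582
Smallest integer k satisfying the bound: 6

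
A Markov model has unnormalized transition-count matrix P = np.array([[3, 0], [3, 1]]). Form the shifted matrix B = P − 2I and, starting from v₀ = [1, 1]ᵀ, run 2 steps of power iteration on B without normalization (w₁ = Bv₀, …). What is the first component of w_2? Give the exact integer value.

B = P − 2I has rows (1, 0); (3, -1)
w1 = Bv₀ = (1, 2)
w2 = Bw1 = (1, 1)
Requested component of w2: 1

1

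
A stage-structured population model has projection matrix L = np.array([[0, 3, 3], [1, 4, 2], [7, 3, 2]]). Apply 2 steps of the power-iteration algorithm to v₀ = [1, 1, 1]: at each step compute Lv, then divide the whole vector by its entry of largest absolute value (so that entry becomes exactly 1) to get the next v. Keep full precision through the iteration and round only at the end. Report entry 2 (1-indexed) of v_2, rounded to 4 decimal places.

0.6667

Lv0 = (6.00000, 7.00000, 12.00000); divide by 12.00000 → v1 = (0.50000, 0.58333, 1.00000)
Lv1 = (4.75000, 4.83333, 7.25000); divide by 7.25000 → v2 = (0.65517, 0.66667, 1.00000)
Requested entry of v2: 58/87 = 0.6667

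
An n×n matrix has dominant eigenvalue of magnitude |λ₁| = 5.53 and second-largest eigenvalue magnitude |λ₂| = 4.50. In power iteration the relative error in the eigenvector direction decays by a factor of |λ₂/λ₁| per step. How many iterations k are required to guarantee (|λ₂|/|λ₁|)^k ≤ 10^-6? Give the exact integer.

68

|λ₂/λ₁| = 4.50/5.53 = 0.81374
Need k ≥ ln(10^-6) / ln(0.81374) = -13.8155 / -0.2061 ≈ 67.030
Smallest integer k satisfying the bound: 68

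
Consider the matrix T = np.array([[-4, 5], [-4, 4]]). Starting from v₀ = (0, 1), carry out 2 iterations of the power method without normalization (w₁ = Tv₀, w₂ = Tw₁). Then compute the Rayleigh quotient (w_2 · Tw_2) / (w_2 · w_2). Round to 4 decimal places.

w1 = Tv₀ = ((-4)·0 + 5·1; (-4)·0 + 4·1) = (5, 4)
w2 = Tw1 = ((-4)·5 + 5·4; (-4)·5 + 4·4) = (0, -4)
Tw2 = (-20, -16)
w2·Tw2 = 0·(-20) + (-4)·(-16) = 64; w2·w2 = 0·0 + (-4)·(-4) = 16
λ ≈ 64/16 = 4.0000

λ ≈ 4.0000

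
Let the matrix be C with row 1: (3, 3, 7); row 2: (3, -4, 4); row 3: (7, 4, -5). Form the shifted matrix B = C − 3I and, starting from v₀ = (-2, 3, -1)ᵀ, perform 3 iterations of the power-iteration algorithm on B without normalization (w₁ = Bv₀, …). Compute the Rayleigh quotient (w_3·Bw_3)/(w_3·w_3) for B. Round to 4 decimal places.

B = C − 3I has rows (0, 3, 7); (3, -7, 4); (7, 4, -8)
w1 = Bv₀ = (0·(-2) + 3·3 + 7·(-1); 3·(-2) + (-7)·3 + 4·(-1); 7·(-2) + 4·3 + (-8)·(-1)) = (2, -31, 6)
w2 = Bw1 = (0·2 + 3·(-31) + 7·6; 3·2 + (-7)·(-31) + 4·6; 7·2 + 4·(-31) + (-8)·6) = (-51, 247, -158)
w3 = Bw2 = (-365, -2514, 1895)
Bw3 = (5723, 24083, -27771)
w3·Bw3 = -115259602; w3·w3 = 10044446; μ ≈ -115259602/10044446 = -11.4750

μ ≈ -11.4750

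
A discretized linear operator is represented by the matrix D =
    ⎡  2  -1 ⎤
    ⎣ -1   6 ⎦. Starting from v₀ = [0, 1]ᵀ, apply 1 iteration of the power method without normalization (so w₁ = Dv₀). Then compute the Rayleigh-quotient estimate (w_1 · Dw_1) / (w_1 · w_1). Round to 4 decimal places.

6.2162

w1 = Dv₀ = (2·0 + (-1)·1; (-1)·0 + 6·1) = (-1, 6)
Dw1 = (-8, 37)
w1·Dw1 = (-1)·(-8) + 6·37 = 230; w1·w1 = (-1)·(-1) + 6·6 = 37
λ ≈ 230/37 = 6.2162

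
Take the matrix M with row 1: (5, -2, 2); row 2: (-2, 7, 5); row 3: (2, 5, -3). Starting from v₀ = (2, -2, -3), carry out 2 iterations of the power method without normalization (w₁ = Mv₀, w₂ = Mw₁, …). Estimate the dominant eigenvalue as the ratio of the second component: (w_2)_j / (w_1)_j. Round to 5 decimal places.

w1 = Mv₀ = (5·2 + (-2)·(-2) + 2·(-3); (-2)·2 + 7·(-2) + 5·(-3); 2·2 + 5·(-2) + (-3)·(-3)) = (8, -33, 3)
w2 = Mw1 = (5·8 + (-2)·(-33) + 2·3; (-2)·8 + 7·(-33) + 5·3; 2·8 + 5·(-33) + (-3)·3) = (112, -232, -158)
Ratio at component: -232 / -33 = 7.03030

7.03030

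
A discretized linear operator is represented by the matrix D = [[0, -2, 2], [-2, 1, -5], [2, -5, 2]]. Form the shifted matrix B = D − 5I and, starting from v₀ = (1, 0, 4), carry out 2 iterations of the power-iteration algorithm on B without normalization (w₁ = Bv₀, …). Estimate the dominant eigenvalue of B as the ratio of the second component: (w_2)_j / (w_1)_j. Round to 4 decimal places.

B = D − 5I has rows (-5, -2, 2); (-2, -4, -5); (2, -5, -3)
w1 = Bv₀ = ((-5)·1 + (-2)·0 + 2·4; (-2)·1 + (-4)·0 + (-5)·4; 2·1 + (-5)·0 + (-3)·4) = (3, -22, -10)
w2 = Bw1 = ((-5)·3 + (-2)·(-22) + 2·(-10); (-2)·3 + (-4)·(-22) + (-5)·(-10); 2·3 + (-5)·(-22) + (-3)·(-10)) = (9, 132, 146)
Ratio: 132/-22 = -6.0000

μ ≈ -6.0000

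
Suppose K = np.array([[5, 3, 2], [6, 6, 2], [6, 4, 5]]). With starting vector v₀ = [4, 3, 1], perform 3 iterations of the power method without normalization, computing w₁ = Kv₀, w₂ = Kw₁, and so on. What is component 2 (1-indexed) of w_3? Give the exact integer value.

6540

w1 = Kv₀ = (31, 44, 41)
w2 = Kw1 = (369, 532, 567)
w3 = Kw2 = (4575, 6540, 7177)
The requested component of w3 is 6540.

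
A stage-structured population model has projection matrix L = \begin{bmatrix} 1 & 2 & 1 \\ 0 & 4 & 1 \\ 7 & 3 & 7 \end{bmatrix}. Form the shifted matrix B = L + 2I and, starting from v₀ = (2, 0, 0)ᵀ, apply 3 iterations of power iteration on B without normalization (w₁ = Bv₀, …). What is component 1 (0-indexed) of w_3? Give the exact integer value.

252

B = L + 2I has rows (3, 2, 1); (0, 6, 1); (7, 3, 9)
w1 = Bv₀ = (3·2 + 2·0 + 1·0; 0·2 + 6·0 + 1·0; 7·2 + 3·0 + 9·0) = (6, 0, 14)
w2 = Bw1 = (3·6 + 2·0 + 1·14; 0·6 + 6·0 + 1·14; 7·6 + 3·0 + 9·14) = (32, 14, 168)
w3 = Bw2 = (292, 252, 1778)
Requested component of w3: 252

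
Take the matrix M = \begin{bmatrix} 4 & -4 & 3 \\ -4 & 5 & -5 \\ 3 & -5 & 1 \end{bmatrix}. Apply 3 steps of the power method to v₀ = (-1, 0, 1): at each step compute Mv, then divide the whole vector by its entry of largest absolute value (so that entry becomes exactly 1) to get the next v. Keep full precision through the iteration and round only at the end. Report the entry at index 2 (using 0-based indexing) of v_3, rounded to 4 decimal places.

Mv0 = (-1.00000, -1.00000, -2.00000); divide by -2.00000 → v1 = (0.50000, 0.50000, 1.00000)
Mv1 = (3.00000, -4.50000, 0.00000); divide by -4.50000 → v2 = (-0.66667, 1.00000, 0.00000)
Mv2 = (-6.66667, 7.66667, -7.00000); divide by 7.66667 → v3 = (-0.86957, 1.00000, -0.91304)
Requested entry of v3: -63/69 = -0.9130

-0.9130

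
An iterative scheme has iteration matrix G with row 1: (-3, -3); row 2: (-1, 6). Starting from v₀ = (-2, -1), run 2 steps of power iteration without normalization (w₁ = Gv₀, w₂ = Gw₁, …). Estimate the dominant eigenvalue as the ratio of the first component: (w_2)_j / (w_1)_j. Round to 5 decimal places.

-1.66667

w1 = Gv₀ = ((-3)·(-2) + (-3)·(-1); (-1)·(-2) + 6·(-1)) = (9, -4)
w2 = Gw1 = ((-3)·9 + (-3)·(-4); (-1)·9 + 6·(-4)) = (-15, -33)
Ratio at component: -15 / 9 = -1.66667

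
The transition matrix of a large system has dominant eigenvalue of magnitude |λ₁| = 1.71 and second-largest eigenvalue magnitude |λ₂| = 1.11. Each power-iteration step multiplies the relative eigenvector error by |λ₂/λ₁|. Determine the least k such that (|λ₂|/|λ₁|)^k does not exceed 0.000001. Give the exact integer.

|λ₂/λ₁| = 1.11/1.71 = 0.64912
Need k ≥ ln(0.000001) / ln(0.64912) = -13.8155 / -0.4321 ≈ 31.970
Smallest integer k satisfying the bound: 32

32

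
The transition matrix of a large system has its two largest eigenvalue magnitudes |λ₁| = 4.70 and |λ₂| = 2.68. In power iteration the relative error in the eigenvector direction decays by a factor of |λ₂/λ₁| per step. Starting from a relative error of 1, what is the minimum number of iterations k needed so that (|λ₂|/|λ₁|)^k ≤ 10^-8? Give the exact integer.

|λ₂/λ₁| = 2.68/4.70 = 0.57021
Need k ≥ ln(10^-8) / ln(0.57021) = -18.4207 / -0.5617 ≈ 32.792
Smallest integer k satisfying the bound: 33

33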